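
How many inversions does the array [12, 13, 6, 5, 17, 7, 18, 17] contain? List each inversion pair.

Finding inversions in [12, 13, 6, 5, 17, 7, 18, 17]:

(0, 2): arr[0]=12 > arr[2]=6
(0, 3): arr[0]=12 > arr[3]=5
(0, 5): arr[0]=12 > arr[5]=7
(1, 2): arr[1]=13 > arr[2]=6
(1, 3): arr[1]=13 > arr[3]=5
(1, 5): arr[1]=13 > arr[5]=7
(2, 3): arr[2]=6 > arr[3]=5
(4, 5): arr[4]=17 > arr[5]=7
(6, 7): arr[6]=18 > arr[7]=17

Total inversions: 9

The array has 9 inversion(s): (0,2), (0,3), (0,5), (1,2), (1,3), (1,5), (2,3), (4,5), (6,7). Each pair (i,j) satisfies i < j and arr[i] > arr[j].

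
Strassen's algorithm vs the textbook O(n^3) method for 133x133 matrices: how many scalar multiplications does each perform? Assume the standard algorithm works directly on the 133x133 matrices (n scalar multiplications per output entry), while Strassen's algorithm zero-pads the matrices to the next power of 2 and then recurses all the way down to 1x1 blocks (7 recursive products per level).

Matrix multiplication for 133x133 matrices:

Strassen's algorithm requires power-of-2 dimensions. Pad 133x133 to 256x256 (next power of 2).

Standard algorithm: 133^3 = 2352637 multiplications
Strassen's algorithm: 7^(log2(256)) = 7^8 = 5764801 multiplications
Difference: 2352637 - 5764801 = -3412164 (Strassen uses MORE here due to padding overhead — for small or just-over-power-of-2 n, padding can outweigh the per-level savings)

Standard: 2352637 multiplications (133^3). Strassen: 5764801 multiplications (7^8, after padding to 256x256). Strassen reduces 8 recursive multiplications to 7 at each level.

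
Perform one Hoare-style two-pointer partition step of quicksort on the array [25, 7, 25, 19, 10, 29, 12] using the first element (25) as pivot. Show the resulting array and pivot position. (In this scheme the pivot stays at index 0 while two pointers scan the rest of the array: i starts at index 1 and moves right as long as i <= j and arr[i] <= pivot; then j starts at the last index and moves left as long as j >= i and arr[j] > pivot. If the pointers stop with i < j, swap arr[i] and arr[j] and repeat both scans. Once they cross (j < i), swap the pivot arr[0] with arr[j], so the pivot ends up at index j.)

Hoare-style two-pointer partition with pivot = 25:

Initial array: [25, 7, 25, 19, 10, 29, 12]

Pointers start at i = 1, j = 6.
i stops at index 5 (arr[5]=29 > 25), j stops at index 6 (arr[6]=12 <= 25): swap arr[5] and arr[6], array becomes [25, 7, 25, 19, 10, 12, 29]
i ends at 6, j ends at 5: the pointers have crossed (j < i), so scanning stops.

Swap pivot arr[0] with arr[5] to place pivot at position 5: [12, 7, 25, 19, 10, 25, 29]
Pivot position: 5

After partitioning with pivot 25, the array becomes [12, 7, 25, 19, 10, 25, 29]. The pivot is placed at index 5. All elements to the left of the pivot are <= 25, and all elements to the right are > 25.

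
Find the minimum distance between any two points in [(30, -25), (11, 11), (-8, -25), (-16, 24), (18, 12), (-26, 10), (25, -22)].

Computing all pairwise distances among 7 points:

d((30, -25), (11, 11)) = 40.7063
d((30, -25), (-8, -25)) = 38.0
d((30, -25), (-16, 24)) = 67.2086
d((30, -25), (18, 12)) = 38.8973
d((30, -25), (-26, 10)) = 66.0379
d((30, -25), (25, -22)) = 5.831 <-- minimum
d((11, 11), (-8, -25)) = 40.7063
d((11, 11), (-16, 24)) = 29.9666
d((11, 11), (18, 12)) = 7.0711
d((11, 11), (-26, 10)) = 37.0135
d((11, 11), (25, -22)) = 35.8469
d((-8, -25), (-16, 24)) = 49.6488
d((-8, -25), (18, 12)) = 45.2217
d((-8, -25), (-26, 10)) = 39.3573
d((-8, -25), (25, -22)) = 33.1361
d((-16, 24), (18, 12)) = 36.0555
d((-16, 24), (-26, 10)) = 17.2047
d((-16, 24), (25, -22)) = 61.6198
d((18, 12), (-26, 10)) = 44.0454
d((18, 12), (25, -22)) = 34.7131
d((-26, 10), (25, -22)) = 60.208

Closest pair: (30, -25) and (25, -22) with distance 5.831

The closest pair is (30, -25) and (25, -22) with Euclidean distance 5.831. For 7 points, brute-force pairwise comparison is shown above. For large n, the divide-and-conquer algorithm (sort by x, recurse on halves, check the dividing strip) achieves O(n log n).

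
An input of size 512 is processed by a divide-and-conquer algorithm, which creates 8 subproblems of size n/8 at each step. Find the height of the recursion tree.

For divide and conquer with division factor 8:

Problem sizes at each level:
Level 0: 512
Level 1: 64
Level 2: 8
Level 3: 1

The root is level 0 and the size-1 base case is level 3 (the tree spans levels 0 through 3, i.e. 4 levels counting the root), so the depth is the number of divisions: log_8(512) = 3

The recursion tree depth is log_8(512) = 3. At each level, the problem size is divided by 8, so it takes 3 divisions to reduce to a base case of size 1. The algorithm makes 8 recursive calls at each level.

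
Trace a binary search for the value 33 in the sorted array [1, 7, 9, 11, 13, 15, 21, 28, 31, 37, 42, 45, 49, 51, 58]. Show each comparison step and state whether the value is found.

Binary search for 33 in [1, 7, 9, 11, 13, 15, 21, 28, 31, 37, 42, 45, 49, 51, 58]:

lo=0, hi=14, mid=7, arr[mid]=28 -> 28 < 33, search right half
lo=8, hi=14, mid=11, arr[mid]=45 -> 45 > 33, search left half
lo=8, hi=10, mid=9, arr[mid]=37 -> 37 > 33, search left half
lo=8, hi=8, mid=8, arr[mid]=31 -> 31 < 33, search right half
lo=9 > hi=8, target 33 not found

Binary search determines that 33 is not in the array after 4 comparisons. The search space was exhausted without finding the target.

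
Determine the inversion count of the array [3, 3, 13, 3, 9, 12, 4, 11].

Finding inversions in [3, 3, 13, 3, 9, 12, 4, 11]:

(2, 3): arr[2]=13 > arr[3]=3
(2, 4): arr[2]=13 > arr[4]=9
(2, 5): arr[2]=13 > arr[5]=12
(2, 6): arr[2]=13 > arr[6]=4
(2, 7): arr[2]=13 > arr[7]=11
(4, 6): arr[4]=9 > arr[6]=4
(5, 6): arr[5]=12 > arr[6]=4
(5, 7): arr[5]=12 > arr[7]=11

Total inversions: 8

The array has 8 inversion(s): (2,3), (2,4), (2,5), (2,6), (2,7), (4,6), (5,6), (5,7). Each pair (i,j) satisfies i < j and arr[i] > arr[j].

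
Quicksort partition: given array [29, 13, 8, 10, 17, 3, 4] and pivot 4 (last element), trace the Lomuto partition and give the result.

Lomuto partition with pivot = 4:

Initial array: [29, 13, 8, 10, 17, 3, 4]

arr[0]=29 > 4: no swap
arr[1]=13 > 4: no swap
arr[2]=8 > 4: no swap
arr[3]=10 > 4: no swap
arr[4]=17 > 4: no swap
arr[5]=3 <= 4: swap with position 0, array becomes [3, 13, 8, 10, 17, 29, 4]

Place pivot at position 1: [3, 4, 8, 10, 17, 29, 13]
Pivot position: 1

After partitioning with pivot 4, the array becomes [3, 4, 8, 10, 17, 29, 13]. The pivot is placed at index 1. All elements to the left of the pivot are <= 4, and all elements to the right are > 4.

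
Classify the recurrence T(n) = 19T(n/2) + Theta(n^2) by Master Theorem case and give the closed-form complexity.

Master Theorem for T(n) = 19T(n/2) + O(n^2):

a = 19, b = 2, c = 2
log_b(a) = log_2(19) = 4.2479

Case 1: c = 2 < log_2(19) = 4.2479
T(n) = O(n^(log_2 19))

For T(n) = 19T(n/2) + O(n^2): log_2(19) = 4.2479. This is Case 1 of the Master Theorem (c < log_b(a), work dominated by leaves), giving O(n^(log_2 19)).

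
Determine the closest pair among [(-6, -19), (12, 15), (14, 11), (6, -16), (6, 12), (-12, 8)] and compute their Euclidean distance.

Computing all pairwise distances among 6 points:

d((-6, -19), (12, 15)) = 38.4708
d((-6, -19), (14, 11)) = 36.0555
d((-6, -19), (6, -16)) = 12.3693
d((-6, -19), (6, 12)) = 33.2415
d((-6, -19), (-12, 8)) = 27.6586
d((12, 15), (14, 11)) = 4.4721 <-- minimum
d((12, 15), (6, -16)) = 31.5753
d((12, 15), (6, 12)) = 6.7082
d((12, 15), (-12, 8)) = 25.0
d((14, 11), (6, -16)) = 28.1603
d((14, 11), (6, 12)) = 8.0623
d((14, 11), (-12, 8)) = 26.1725
d((6, -16), (6, 12)) = 28.0
d((6, -16), (-12, 8)) = 30.0
d((6, 12), (-12, 8)) = 18.4391

Closest pair: (12, 15) and (14, 11) with distance 4.4721

The closest pair is (12, 15) and (14, 11) with Euclidean distance 4.4721. For 6 points, brute-force pairwise comparison is shown above. For large n, the divide-and-conquer algorithm (sort by x, recurse on halves, check the dividing strip) achieves O(n log n).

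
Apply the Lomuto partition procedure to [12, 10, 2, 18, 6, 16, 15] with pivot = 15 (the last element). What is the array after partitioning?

Lomuto partition with pivot = 15:

Initial array: [12, 10, 2, 18, 6, 16, 15]

arr[0]=12 <= 15: swap with position 0, array becomes [12, 10, 2, 18, 6, 16, 15]
arr[1]=10 <= 15: swap with position 1, array becomes [12, 10, 2, 18, 6, 16, 15]
arr[2]=2 <= 15: swap with position 2, array becomes [12, 10, 2, 18, 6, 16, 15]
arr[3]=18 > 15: no swap
arr[4]=6 <= 15: swap with position 3, array becomes [12, 10, 2, 6, 18, 16, 15]
arr[5]=16 > 15: no swap

Place pivot at position 4: [12, 10, 2, 6, 15, 16, 18]
Pivot position: 4

After partitioning with pivot 15, the array becomes [12, 10, 2, 6, 15, 16, 18]. The pivot is placed at index 4. All elements to the left of the pivot are <= 15, and all elements to the right are > 15.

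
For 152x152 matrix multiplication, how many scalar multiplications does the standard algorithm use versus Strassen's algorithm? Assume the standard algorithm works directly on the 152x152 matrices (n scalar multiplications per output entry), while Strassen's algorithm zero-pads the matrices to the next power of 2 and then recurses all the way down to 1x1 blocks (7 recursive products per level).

Matrix multiplication for 152x152 matrices:

Strassen's algorithm requires power-of-2 dimensions. Pad 152x152 to 256x256 (next power of 2).

Standard algorithm: 152^3 = 3511808 multiplications
Strassen's algorithm: 7^(log2(256)) = 7^8 = 5764801 multiplications
Difference: 3511808 - 5764801 = -2252993 (Strassen uses MORE here due to padding overhead — for small or just-over-power-of-2 n, padding can outweigh the per-level savings)

Standard: 3511808 multiplications (152^3). Strassen: 5764801 multiplications (7^8, after padding to 256x256). Strassen reduces 8 recursive multiplications to 7 at each level.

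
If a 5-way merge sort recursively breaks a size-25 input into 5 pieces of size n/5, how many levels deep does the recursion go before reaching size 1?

For divide and conquer with division factor 5:

Problem sizes at each level:
Level 0: 25
Level 1: 5
Level 2: 1

The root is level 0 and the size-1 base case is level 2 (the tree spans levels 0 through 2, i.e. 3 levels counting the root), so the depth is the number of divisions: log_5(25) = 2

The recursion tree depth is log_5(25) = 2. At each level, the problem size is divided by 5, so it takes 2 divisions to reduce to a base case of size 1. The algorithm makes 5 recursive calls at each level.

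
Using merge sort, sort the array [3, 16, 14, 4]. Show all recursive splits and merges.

Merge sort trace:

Split: [3, 16, 14, 4] -> [3, 16] and [14, 4]
  Split: [3, 16] -> [3] and [16]
  Merge: [3] + [16] -> [3, 16]
  Split: [14, 4] -> [14] and [4]
  Merge: [14] + [4] -> [4, 14]
Merge: [3, 16] + [4, 14] -> [3, 4, 14, 16]

Final sorted array: [3, 4, 14, 16]

The merge sort proceeds by recursively splitting the array and merging sorted halves.
After all merges, the sorted array is [3, 4, 14, 16].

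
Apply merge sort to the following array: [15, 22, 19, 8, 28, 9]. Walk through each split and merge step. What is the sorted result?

Merge sort trace:

Split: [15, 22, 19, 8, 28, 9] -> [15, 22, 19] and [8, 28, 9]
  Split: [15, 22, 19] -> [15] and [22, 19]
    Split: [22, 19] -> [22] and [19]
    Merge: [22] + [19] -> [19, 22]
  Merge: [15] + [19, 22] -> [15, 19, 22]
  Split: [8, 28, 9] -> [8] and [28, 9]
    Split: [28, 9] -> [28] and [9]
    Merge: [28] + [9] -> [9, 28]
  Merge: [8] + [9, 28] -> [8, 9, 28]
Merge: [15, 19, 22] + [8, 9, 28] -> [8, 9, 15, 19, 22, 28]

Final sorted array: [8, 9, 15, 19, 22, 28]

The merge sort proceeds by recursively splitting the array and merging sorted halves.
After all merges, the sorted array is [8, 9, 15, 19, 22, 28].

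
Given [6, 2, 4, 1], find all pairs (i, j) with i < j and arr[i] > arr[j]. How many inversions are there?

Finding inversions in [6, 2, 4, 1]:

(0, 1): arr[0]=6 > arr[1]=2
(0, 2): arr[0]=6 > arr[2]=4
(0, 3): arr[0]=6 > arr[3]=1
(1, 3): arr[1]=2 > arr[3]=1
(2, 3): arr[2]=4 > arr[3]=1

Total inversions: 5

The array has 5 inversion(s): (0,1), (0,2), (0,3), (1,3), (2,3). Each pair (i,j) satisfies i < j and arr[i] > arr[j].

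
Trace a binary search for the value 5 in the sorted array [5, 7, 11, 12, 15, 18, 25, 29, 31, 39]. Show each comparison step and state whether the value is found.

Binary search for 5 in [5, 7, 11, 12, 15, 18, 25, 29, 31, 39]:

lo=0, hi=9, mid=4, arr[mid]=15 -> 15 > 5, search left half
lo=0, hi=3, mid=1, arr[mid]=7 -> 7 > 5, search left half
lo=0, hi=0, mid=0, arr[mid]=5 -> Found target at index 0!

Binary search finds 5 at index 0 after 3 comparisons. The search repeatedly halves the search space by comparing with the middle element.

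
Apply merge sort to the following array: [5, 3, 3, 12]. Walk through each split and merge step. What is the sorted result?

Merge sort trace:

Split: [5, 3, 3, 12] -> [5, 3] and [3, 12]
  Split: [5, 3] -> [5] and [3]
  Merge: [5] + [3] -> [3, 5]
  Split: [3, 12] -> [3] and [12]
  Merge: [3] + [12] -> [3, 12]
Merge: [3, 5] + [3, 12] -> [3, 3, 5, 12]

Final sorted array: [3, 3, 5, 12]

The merge sort proceeds by recursively splitting the array and merging sorted halves.
After all merges, the sorted array is [3, 3, 5, 12].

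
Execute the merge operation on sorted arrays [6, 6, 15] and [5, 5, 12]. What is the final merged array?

Merging process:

Compare 6 vs 5: take 5 from right. Merged: [5]
Compare 6 vs 5: take 5 from right. Merged: [5, 5]
Compare 6 vs 12: take 6 from left. Merged: [5, 5, 6]
Compare 6 vs 12: take 6 from left. Merged: [5, 5, 6, 6]
Compare 15 vs 12: take 12 from right. Merged: [5, 5, 6, 6, 12]
Append remaining from left: [15]. Merged: [5, 5, 6, 6, 12, 15]

Final merged array: [5, 5, 6, 6, 12, 15]
Total comparisons: 5

The merged array is [5, 5, 6, 6, 12, 15], requiring 5 comparisons. The merge step runs in O(n) time where n is the total number of elements.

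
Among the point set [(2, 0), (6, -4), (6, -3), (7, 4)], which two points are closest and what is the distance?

Computing all pairwise distances among 4 points:

d((2, 0), (6, -4)) = 5.6569
d((2, 0), (6, -3)) = 5.0
d((2, 0), (7, 4)) = 6.4031
d((6, -4), (6, -3)) = 1.0 <-- minimum
d((6, -4), (7, 4)) = 8.0623
d((6, -3), (7, 4)) = 7.0711

Closest pair: (6, -4) and (6, -3) with distance 1.0

The closest pair is (6, -4) and (6, -3) with Euclidean distance 1.0. For 4 points, brute-force pairwise comparison is shown above. For large n, the divide-and-conquer algorithm (sort by x, recurse on halves, check the dividing strip) achieves O(n log n).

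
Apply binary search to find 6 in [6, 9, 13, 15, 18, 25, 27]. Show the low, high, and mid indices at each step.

Binary search for 6 in [6, 9, 13, 15, 18, 25, 27]:

lo=0, hi=6, mid=3, arr[mid]=15 -> 15 > 6, search left half
lo=0, hi=2, mid=1, arr[mid]=9 -> 9 > 6, search left half
lo=0, hi=0, mid=0, arr[mid]=6 -> Found target at index 0!

Binary search finds 6 at index 0 after 3 comparisons. The search repeatedly halves the search space by comparing with the middle element.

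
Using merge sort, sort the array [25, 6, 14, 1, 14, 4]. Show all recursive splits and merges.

Merge sort trace:

Split: [25, 6, 14, 1, 14, 4] -> [25, 6, 14] and [1, 14, 4]
  Split: [25, 6, 14] -> [25] and [6, 14]
    Split: [6, 14] -> [6] and [14]
    Merge: [6] + [14] -> [6, 14]
  Merge: [25] + [6, 14] -> [6, 14, 25]
  Split: [1, 14, 4] -> [1] and [14, 4]
    Split: [14, 4] -> [14] and [4]
    Merge: [14] + [4] -> [4, 14]
  Merge: [1] + [4, 14] -> [1, 4, 14]
Merge: [6, 14, 25] + [1, 4, 14] -> [1, 4, 6, 14, 14, 25]

Final sorted array: [1, 4, 6, 14, 14, 25]

The merge sort proceeds by recursively splitting the array and merging sorted halves.
After all merges, the sorted array is [1, 4, 6, 14, 14, 25].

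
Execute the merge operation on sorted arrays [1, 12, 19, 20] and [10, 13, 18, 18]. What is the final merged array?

Merging process:

Compare 1 vs 10: take 1 from left. Merged: [1]
Compare 12 vs 10: take 10 from right. Merged: [1, 10]
Compare 12 vs 13: take 12 from left. Merged: [1, 10, 12]
Compare 19 vs 13: take 13 from right. Merged: [1, 10, 12, 13]
Compare 19 vs 18: take 18 from right. Merged: [1, 10, 12, 13, 18]
Compare 19 vs 18: take 18 from right. Merged: [1, 10, 12, 13, 18, 18]
Append remaining from left: [19, 20]. Merged: [1, 10, 12, 13, 18, 18, 19, 20]

Final merged array: [1, 10, 12, 13, 18, 18, 19, 20]
Total comparisons: 6

The merged array is [1, 10, 12, 13, 18, 18, 19, 20], requiring 6 comparisons. The merge step runs in O(n) time where n is the total number of elements.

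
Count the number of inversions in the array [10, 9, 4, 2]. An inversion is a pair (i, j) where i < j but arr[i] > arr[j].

Finding inversions in [10, 9, 4, 2]:

(0, 1): arr[0]=10 > arr[1]=9
(0, 2): arr[0]=10 > arr[2]=4
(0, 3): arr[0]=10 > arr[3]=2
(1, 2): arr[1]=9 > arr[2]=4
(1, 3): arr[1]=9 > arr[3]=2
(2, 3): arr[2]=4 > arr[3]=2

Total inversions: 6

The array has 6 inversion(s): (0,1), (0,2), (0,3), (1,2), (1,3), (2,3). Each pair (i,j) satisfies i < j and arr[i] > arr[j].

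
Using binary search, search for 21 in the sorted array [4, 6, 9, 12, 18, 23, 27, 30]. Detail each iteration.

Binary search for 21 in [4, 6, 9, 12, 18, 23, 27, 30]:

lo=0, hi=7, mid=3, arr[mid]=12 -> 12 < 21, search right half
lo=4, hi=7, mid=5, arr[mid]=23 -> 23 > 21, search left half
lo=4, hi=4, mid=4, arr[mid]=18 -> 18 < 21, search right half
lo=5 > hi=4, target 21 not found

Binary search determines that 21 is not in the array after 3 comparisons. The search space was exhausted without finding the target.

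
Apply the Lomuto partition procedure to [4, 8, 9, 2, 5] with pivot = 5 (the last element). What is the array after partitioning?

Lomuto partition with pivot = 5:

Initial array: [4, 8, 9, 2, 5]

arr[0]=4 <= 5: swap with position 0, array becomes [4, 8, 9, 2, 5]
arr[1]=8 > 5: no swap
arr[2]=9 > 5: no swap
arr[3]=2 <= 5: swap with position 1, array becomes [4, 2, 9, 8, 5]

Place pivot at position 2: [4, 2, 5, 8, 9]
Pivot position: 2

After partitioning with pivot 5, the array becomes [4, 2, 5, 8, 9]. The pivot is placed at index 2. All elements to the left of the pivot are <= 5, and all elements to the right are > 5.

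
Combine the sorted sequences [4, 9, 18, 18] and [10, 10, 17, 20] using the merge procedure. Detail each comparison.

Merging process:

Compare 4 vs 10: take 4 from left. Merged: [4]
Compare 9 vs 10: take 9 from left. Merged: [4, 9]
Compare 18 vs 10: take 10 from right. Merged: [4, 9, 10]
Compare 18 vs 10: take 10 from right. Merged: [4, 9, 10, 10]
Compare 18 vs 17: take 17 from right. Merged: [4, 9, 10, 10, 17]
Compare 18 vs 20: take 18 from left. Merged: [4, 9, 10, 10, 17, 18]
Compare 18 vs 20: take 18 from left. Merged: [4, 9, 10, 10, 17, 18, 18]
Append remaining from right: [20]. Merged: [4, 9, 10, 10, 17, 18, 18, 20]

Final merged array: [4, 9, 10, 10, 17, 18, 18, 20]
Total comparisons: 7

The merged array is [4, 9, 10, 10, 17, 18, 18, 20], requiring 7 comparisons. The merge step runs in O(n) time where n is the total number of elements.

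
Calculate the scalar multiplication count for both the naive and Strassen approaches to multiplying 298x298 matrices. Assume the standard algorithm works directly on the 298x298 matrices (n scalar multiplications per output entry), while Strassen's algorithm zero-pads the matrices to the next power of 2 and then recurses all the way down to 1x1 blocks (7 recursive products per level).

Matrix multiplication for 298x298 matrices:

Strassen's algorithm requires power-of-2 dimensions. Pad 298x298 to 512x512 (next power of 2).

Standard algorithm: 298^3 = 26463592 multiplications
Strassen's algorithm: 7^(log2(512)) = 7^9 = 40353607 multiplications
Difference: 26463592 - 40353607 = -13890015 (Strassen uses MORE here due to padding overhead — for small or just-over-power-of-2 n, padding can outweigh the per-level savings)

Standard: 26463592 multiplications (298^3). Strassen: 40353607 multiplications (7^9, after padding to 512x512). Strassen reduces 8 recursive multiplications to 7 at each level.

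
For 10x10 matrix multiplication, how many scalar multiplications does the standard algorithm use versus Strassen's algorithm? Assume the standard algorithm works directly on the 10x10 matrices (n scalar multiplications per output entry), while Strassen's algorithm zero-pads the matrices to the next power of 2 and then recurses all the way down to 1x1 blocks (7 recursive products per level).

Matrix multiplication for 10x10 matrices:

Strassen's algorithm requires power-of-2 dimensions. Pad 10x10 to 16x16 (next power of 2).

Standard algorithm: 10^3 = 1000 multiplications
Strassen's algorithm: 7^(log2(16)) = 7^4 = 2401 multiplications
Difference: 1000 - 2401 = -1401 (Strassen uses MORE here due to padding overhead — for small or just-over-power-of-2 n, padding can outweigh the per-level savings)

Standard: 1000 multiplications (10^3). Strassen: 2401 multiplications (7^4, after padding to 16x16). Strassen reduces 8 recursive multiplications to 7 at each level.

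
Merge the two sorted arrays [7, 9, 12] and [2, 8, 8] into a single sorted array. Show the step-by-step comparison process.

Merging process:

Compare 7 vs 2: take 2 from right. Merged: [2]
Compare 7 vs 8: take 7 from left. Merged: [2, 7]
Compare 9 vs 8: take 8 from right. Merged: [2, 7, 8]
Compare 9 vs 8: take 8 from right. Merged: [2, 7, 8, 8]
Append remaining from left: [9, 12]. Merged: [2, 7, 8, 8, 9, 12]

Final merged array: [2, 7, 8, 8, 9, 12]
Total comparisons: 4

The merged array is [2, 7, 8, 8, 9, 12], requiring 4 comparisons. The merge step runs in O(n) time where n is the total number of elements.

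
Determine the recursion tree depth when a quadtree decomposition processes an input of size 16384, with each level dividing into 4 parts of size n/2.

For divide and conquer with division factor 2:

Problem sizes at each level:
Level 0: 16384
Level 1: 8192
Level 2: 4096
Level 3: 2048
Level 4: 1024
Level 5: 512
Level 6: 256
Level 7: 128
Level 8: 64
Level 9: 32
Level 10: 16
Level 11: 8
Level 12: 4
Level 13: 2
Level 14: 1

The root is level 0 and the size-1 base case is level 14 (the tree spans levels 0 through 14, i.e. 15 levels counting the root), so the depth is the number of divisions: log_2(16384) = 14

The recursion tree depth is log_2(16384) = 14. At each level, the problem size is divided by 2, so it takes 14 divisions to reduce to a base case of size 1. The algorithm makes 4 recursive calls at each level.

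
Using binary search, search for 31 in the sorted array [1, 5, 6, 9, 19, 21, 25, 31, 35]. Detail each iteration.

Binary search for 31 in [1, 5, 6, 9, 19, 21, 25, 31, 35]:

lo=0, hi=8, mid=4, arr[mid]=19 -> 19 < 31, search right half
lo=5, hi=8, mid=6, arr[mid]=25 -> 25 < 31, search right half
lo=7, hi=8, mid=7, arr[mid]=31 -> Found target at index 7!

Binary search finds 31 at index 7 after 3 comparisons. The search repeatedly halves the search space by comparing with the middle element.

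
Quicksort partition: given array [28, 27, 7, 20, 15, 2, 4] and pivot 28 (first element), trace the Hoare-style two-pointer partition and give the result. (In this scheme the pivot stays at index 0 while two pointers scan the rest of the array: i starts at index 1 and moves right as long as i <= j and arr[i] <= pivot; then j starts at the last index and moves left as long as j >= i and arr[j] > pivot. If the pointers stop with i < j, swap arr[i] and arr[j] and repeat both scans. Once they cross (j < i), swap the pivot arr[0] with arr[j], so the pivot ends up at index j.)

Hoare-style two-pointer partition with pivot = 28:

Initial array: [28, 27, 7, 20, 15, 2, 4]

Pointers start at i = 1, j = 6.
i ends at 7, j ends at 6: the pointers have crossed (j < i), so scanning stops.

Swap pivot arr[0] with arr[6] to place pivot at position 6: [4, 27, 7, 20, 15, 2, 28]
Pivot position: 6

After partitioning with pivot 28, the array becomes [4, 27, 7, 20, 15, 2, 28]. The pivot is placed at index 6. All elements to the left of the pivot are <= 28, and all elements to the right are > 28.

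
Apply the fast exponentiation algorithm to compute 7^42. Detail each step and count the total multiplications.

Computing 7^42 by squaring (build up from 7^1; each line after the first costs one multiplication):

7^1 = 7
7^2 = (7^1)^2 = 7^2 = 49
7^4 = (7^2)^2 = 49^2 = 2401
7^5 = 7 * 7^4 = 7 * 2401 = 16807
7^10 = (7^5)^2 = 16807^2 = 282475249
7^20 = (7^10)^2 = 282475249^2 = 79792266297612001
7^21 = 7 * 7^20 = 7 * 79792266297612001 = 558545864083284007
7^42 = (7^21)^2 = 558545864083284007^2 = 311973482284542371301330321821976049

Result: 311973482284542371301330321821976049
Multiplications needed: 7 (7 lines after 7^1)

7^42 = 311973482284542371301330321821976049. Using exponentiation by squaring, this requires 7 multiplications. The key idea: if the exponent is even, square the half-power; if odd, multiply by the base once.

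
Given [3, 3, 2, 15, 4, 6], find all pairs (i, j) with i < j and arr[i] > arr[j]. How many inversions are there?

Finding inversions in [3, 3, 2, 15, 4, 6]:

(0, 2): arr[0]=3 > arr[2]=2
(1, 2): arr[1]=3 > arr[2]=2
(3, 4): arr[3]=15 > arr[4]=4
(3, 5): arr[3]=15 > arr[5]=6

Total inversions: 4

The array has 4 inversion(s): (0,2), (1,2), (3,4), (3,5). Each pair (i,j) satisfies i < j and arr[i] > arr[j].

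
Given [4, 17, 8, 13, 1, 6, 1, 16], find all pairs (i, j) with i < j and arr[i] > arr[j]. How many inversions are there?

Finding inversions in [4, 17, 8, 13, 1, 6, 1, 16]:

(0, 4): arr[0]=4 > arr[4]=1
(0, 6): arr[0]=4 > arr[6]=1
(1, 2): arr[1]=17 > arr[2]=8
(1, 3): arr[1]=17 > arr[3]=13
(1, 4): arr[1]=17 > arr[4]=1
(1, 5): arr[1]=17 > arr[5]=6
(1, 6): arr[1]=17 > arr[6]=1
(1, 7): arr[1]=17 > arr[7]=16
(2, 4): arr[2]=8 > arr[4]=1
(2, 5): arr[2]=8 > arr[5]=6
(2, 6): arr[2]=8 > arr[6]=1
(3, 4): arr[3]=13 > arr[4]=1
(3, 5): arr[3]=13 > arr[5]=6
(3, 6): arr[3]=13 > arr[6]=1
(5, 6): arr[5]=6 > arr[6]=1

Total inversions: 15

The array has 15 inversion(s): (0,4), (0,6), (1,2), (1,3), (1,4), (1,5), (1,6), (1,7), (2,4), (2,5), (2,6), (3,4), (3,5), (3,6), (5,6). Each pair (i,j) satisfies i < j and arr[i] > arr[j].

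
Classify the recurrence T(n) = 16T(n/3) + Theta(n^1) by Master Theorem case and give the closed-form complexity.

Master Theorem for T(n) = 16T(n/3) + O(n^1):

a = 16, b = 3, c = 1
log_b(a) = log_3(16) = 2.5237

Case 1: c = 1 < log_3(16) = 2.5237
T(n) = O(n^(log_3 16))

For T(n) = 16T(n/3) + O(n^1): log_3(16) = 2.5237. This is Case 1 of the Master Theorem (c < log_b(a), work dominated by leaves), giving O(n^(log_3 16)).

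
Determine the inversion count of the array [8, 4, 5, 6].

Finding inversions in [8, 4, 5, 6]:

(0, 1): arr[0]=8 > arr[1]=4
(0, 2): arr[0]=8 > arr[2]=5
(0, 3): arr[0]=8 > arr[3]=6

Total inversions: 3

The array has 3 inversion(s): (0,1), (0,2), (0,3). Each pair (i,j) satisfies i < j and arr[i] > arr[j].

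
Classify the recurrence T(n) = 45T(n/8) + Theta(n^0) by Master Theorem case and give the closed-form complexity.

Master Theorem for T(n) = 45T(n/8) + O(n^0):

a = 45, b = 8, c = 0
log_b(a) = log_8(45) = 1.8306

Case 1: c = 0 < log_8(45) = 1.8306
T(n) = O(n^(log_8 45))

For T(n) = 45T(n/8) + O(n^0): log_8(45) = 1.8306. This is Case 1 of the Master Theorem (c < log_b(a), work dominated by leaves), giving O(n^(log_8 45)).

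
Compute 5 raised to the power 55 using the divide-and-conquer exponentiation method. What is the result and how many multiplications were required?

Computing 5^55 by squaring (build up from 5^1; each line after the first costs one multiplication):

5^1 = 5
5^2 = (5^1)^2 = 5^2 = 25
5^3 = 5 * 5^2 = 5 * 25 = 125
5^6 = (5^3)^2 = 125^2 = 15625
5^12 = (5^6)^2 = 15625^2 = 244140625
5^13 = 5 * 5^12 = 5 * 244140625 = 1220703125
5^26 = (5^13)^2 = 1220703125^2 = 1490116119384765625
5^27 = 5 * 5^26 = 5 * 1490116119384765625 = 7450580596923828125
5^54 = (5^27)^2 = 7450580596923828125^2 = 55511151231257827021181583404541015625
5^55 = 5 * 5^54 = 5 * 55511151231257827021181583404541015625 = 277555756156289135105907917022705078125

Result: 277555756156289135105907917022705078125
Multiplications needed: 9 (9 lines after 5^1)

5^55 = 277555756156289135105907917022705078125. Using exponentiation by squaring, this requires 9 multiplications. The key idea: if the exponent is even, square the half-power; if odd, multiply by the base once.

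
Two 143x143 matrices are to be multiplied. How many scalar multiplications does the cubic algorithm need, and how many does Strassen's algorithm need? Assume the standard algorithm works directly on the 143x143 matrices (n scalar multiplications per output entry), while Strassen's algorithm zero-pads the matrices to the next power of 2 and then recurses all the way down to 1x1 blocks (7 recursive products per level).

Matrix multiplication for 143x143 matrices:

Strassen's algorithm requires power-of-2 dimensions. Pad 143x143 to 256x256 (next power of 2).

Standard algorithm: 143^3 = 2924207 multiplications
Strassen's algorithm: 7^(log2(256)) = 7^8 = 5764801 multiplications
Difference: 2924207 - 5764801 = -2840594 (Strassen uses MORE here due to padding overhead — for small or just-over-power-of-2 n, padding can outweigh the per-level savings)

Standard: 2924207 multiplications (143^3). Strassen: 5764801 multiplications (7^8, after padding to 256x256). Strassen reduces 8 recursive multiplications to 7 at each level.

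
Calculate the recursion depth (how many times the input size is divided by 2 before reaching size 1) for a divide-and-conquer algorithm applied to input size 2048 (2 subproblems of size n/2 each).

For divide and conquer with division factor 2:

Problem sizes at each level:
Level 0: 2048
Level 1: 1024
Level 2: 512
Level 3: 256
Level 4: 128
Level 5: 64
Level 6: 32
Level 7: 16
Level 8: 8
Level 9: 4
Level 10: 2
Level 11: 1

The root is level 0 and the size-1 base case is level 11 (the tree spans levels 0 through 11, i.e. 12 levels counting the root), so the depth is the number of divisions: log_2(2048) = 11

The recursion tree depth is log_2(2048) = 11. At each level, the problem size is divided by 2, so it takes 11 divisions to reduce to a base case of size 1. The algorithm makes 2 recursive calls at each level.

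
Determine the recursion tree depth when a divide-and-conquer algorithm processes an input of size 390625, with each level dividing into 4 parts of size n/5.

For divide and conquer with division factor 5:

Problem sizes at each level:
Level 0: 390625
Level 1: 78125
Level 2: 15625
Level 3: 3125
Level 4: 625
Level 5: 125
Level 6: 25
Level 7: 5
Level 8: 1

The root is level 0 and the size-1 base case is level 8 (the tree spans levels 0 through 8, i.e. 9 levels counting the root), so the depth is the number of divisions: log_5(390625) = 8

The recursion tree depth is log_5(390625) = 8. At each level, the problem size is divided by 5, so it takes 8 divisions to reduce to a base case of size 1. The algorithm makes 4 recursive calls at each level.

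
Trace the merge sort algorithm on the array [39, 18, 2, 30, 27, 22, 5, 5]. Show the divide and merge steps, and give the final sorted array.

Merge sort trace:

Split: [39, 18, 2, 30, 27, 22, 5, 5] -> [39, 18, 2, 30] and [27, 22, 5, 5]
  Split: [39, 18, 2, 30] -> [39, 18] and [2, 30]
    Split: [39, 18] -> [39] and [18]
    Merge: [39] + [18] -> [18, 39]
    Split: [2, 30] -> [2] and [30]
    Merge: [2] + [30] -> [2, 30]
  Merge: [18, 39] + [2, 30] -> [2, 18, 30, 39]
  Split: [27, 22, 5, 5] -> [27, 22] and [5, 5]
    Split: [27, 22] -> [27] and [22]
    Merge: [27] + [22] -> [22, 27]
    Split: [5, 5] -> [5] and [5]
    Merge: [5] + [5] -> [5, 5]
  Merge: [22, 27] + [5, 5] -> [5, 5, 22, 27]
Merge: [2, 18, 30, 39] + [5, 5, 22, 27] -> [2, 5, 5, 18, 22, 27, 30, 39]

Final sorted array: [2, 5, 5, 18, 22, 27, 30, 39]

The merge sort proceeds by recursively splitting the array and merging sorted halves.
After all merges, the sorted array is [2, 5, 5, 18, 22, 27, 30, 39].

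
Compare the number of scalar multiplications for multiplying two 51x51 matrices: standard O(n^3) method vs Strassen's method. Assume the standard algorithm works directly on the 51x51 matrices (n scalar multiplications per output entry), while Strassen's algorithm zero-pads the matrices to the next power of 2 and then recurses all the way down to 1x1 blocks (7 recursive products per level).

Matrix multiplication for 51x51 matrices:

Strassen's algorithm requires power-of-2 dimensions. Pad 51x51 to 64x64 (next power of 2).

Standard algorithm: 51^3 = 132651 multiplications
Strassen's algorithm: 7^(log2(64)) = 7^6 = 117649 multiplications
Savings: 132651 - 117649 = 15002 multiplications

Standard: 132651 multiplications (51^3). Strassen: 117649 multiplications (7^6, after padding to 64x64). Strassen reduces 8 recursive multiplications to 7 at each level.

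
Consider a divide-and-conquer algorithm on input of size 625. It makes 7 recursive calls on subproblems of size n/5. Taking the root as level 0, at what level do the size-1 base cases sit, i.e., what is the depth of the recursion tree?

For divide and conquer with division factor 5:

Problem sizes at each level:
Level 0: 625
Level 1: 125
Level 2: 25
Level 3: 5
Level 4: 1

The root is level 0 and the size-1 base case is level 4 (the tree spans levels 0 through 4, i.e. 5 levels counting the root), so the depth is the number of divisions: log_5(625) = 4

The recursion tree depth is log_5(625) = 4. At each level, the problem size is divided by 5, so it takes 4 divisions to reduce to a base case of size 1. The algorithm makes 7 recursive calls at each level.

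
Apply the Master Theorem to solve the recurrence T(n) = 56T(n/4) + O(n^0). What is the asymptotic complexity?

Master Theorem for T(n) = 56T(n/4) + O(n^0):

a = 56, b = 4, c = 0
log_b(a) = log_4(56) = 2.9037

Case 1: c = 0 < log_4(56) = 2.9037
T(n) = O(n^(log_4 56))

For T(n) = 56T(n/4) + O(n^0): log_4(56) = 2.9037. This is Case 1 of the Master Theorem (c < log_b(a), work dominated by leaves), giving O(n^(log_4 56)).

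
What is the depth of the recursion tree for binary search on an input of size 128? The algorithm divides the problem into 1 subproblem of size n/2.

For divide and conquer with division factor 2:

Problem sizes at each level:
Level 0: 128
Level 1: 64
Level 2: 32
Level 3: 16
Level 4: 8
Level 5: 4
Level 6: 2
Level 7: 1

The root is level 0 and the size-1 base case is level 7 (the tree spans levels 0 through 7, i.e. 8 levels counting the root), so the depth is the number of divisions: log_2(128) = 7

The recursion tree depth is log_2(128) = 7. At each level, the problem size is divided by 2, so it takes 7 divisions to reduce to a base case of size 1. The algorithm makes 1 recursive call at each level.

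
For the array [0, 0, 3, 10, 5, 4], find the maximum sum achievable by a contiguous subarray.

Using Kadane's algorithm on [0, 0, 3, 10, 5, 4]:

Scanning through the array:
Position 1 (value 0): max_ending_here = 0, max_so_far = 0
Position 2 (value 3): max_ending_here = 3, max_so_far = 3
Position 3 (value 10): max_ending_here = 13, max_so_far = 13
Position 4 (value 5): max_ending_here = 18, max_so_far = 18
Position 5 (value 4): max_ending_here = 22, max_so_far = 22

Maximum subarray: [0, 0, 3, 10, 5, 4]
Maximum sum: 22

The maximum subarray is [0, 0, 3, 10, 5, 4] with sum 22. This subarray runs from index 0 to index 5.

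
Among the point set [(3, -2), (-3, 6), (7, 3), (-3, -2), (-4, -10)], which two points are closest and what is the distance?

Computing all pairwise distances among 5 points:

d((3, -2), (-3, 6)) = 10.0
d((3, -2), (7, 3)) = 6.4031
d((3, -2), (-3, -2)) = 6.0 <-- minimum
d((3, -2), (-4, -10)) = 10.6301
d((-3, 6), (7, 3)) = 10.4403
d((-3, 6), (-3, -2)) = 8.0
d((-3, 6), (-4, -10)) = 16.0312
d((7, 3), (-3, -2)) = 11.1803
d((7, 3), (-4, -10)) = 17.0294
d((-3, -2), (-4, -10)) = 8.0623

Closest pair: (3, -2) and (-3, -2) with distance 6.0

The closest pair is (3, -2) and (-3, -2) with Euclidean distance 6.0. For 5 points, brute-force pairwise comparison is shown above. For large n, the divide-and-conquer algorithm (sort by x, recurse on halves, check the dividing strip) achieves O(n log n).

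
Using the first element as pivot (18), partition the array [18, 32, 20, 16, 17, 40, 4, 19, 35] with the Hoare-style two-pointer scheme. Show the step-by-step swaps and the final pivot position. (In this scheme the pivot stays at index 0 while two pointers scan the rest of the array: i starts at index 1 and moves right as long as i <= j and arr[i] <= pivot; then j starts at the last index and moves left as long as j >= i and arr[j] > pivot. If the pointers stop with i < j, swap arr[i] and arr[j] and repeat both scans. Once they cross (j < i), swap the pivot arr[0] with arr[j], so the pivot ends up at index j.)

Hoare-style two-pointer partition with pivot = 18:

Initial array: [18, 32, 20, 16, 17, 40, 4, 19, 35]

Pointers start at i = 1, j = 8.
i stops at index 1 (arr[1]=32 > 18), j stops at index 6 (arr[6]=4 <= 18): swap arr[1] and arr[6], array becomes [18, 4, 20, 16, 17, 40, 32, 19, 35]
i stops at index 2 (arr[2]=20 > 18), j stops at index 4 (arr[4]=17 <= 18): swap arr[2] and arr[4], array becomes [18, 4, 17, 16, 20, 40, 32, 19, 35]
i ends at 4, j ends at 3: the pointers have crossed (j < i), so scanning stops.

Swap pivot arr[0] with arr[3] to place pivot at position 3: [16, 4, 17, 18, 20, 40, 32, 19, 35]
Pivot position: 3

After partitioning with pivot 18, the array becomes [16, 4, 17, 18, 20, 40, 32, 19, 35]. The pivot is placed at index 3. All elements to the left of the pivot are <= 18, and all elements to the right are > 18.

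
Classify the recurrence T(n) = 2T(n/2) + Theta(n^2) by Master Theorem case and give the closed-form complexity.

Master Theorem for T(n) = 2T(n/2) + O(n^2):

a = 2, b = 2, c = 2
log_b(a) = log_2(2) = 1.0000

Case 3: c = 2 > log_2(2) = 1.0000
T(n) = O(n^2) = O(n^2)

For T(n) = 2T(n/2) + O(n^2): log_2(2) = 1.0000. This is Case 3 of the Master Theorem (c > log_b(a), work dominated by root), giving O(n^2).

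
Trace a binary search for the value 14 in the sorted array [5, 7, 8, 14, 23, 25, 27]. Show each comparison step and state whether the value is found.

Binary search for 14 in [5, 7, 8, 14, 23, 25, 27]:

lo=0, hi=6, mid=3, arr[mid]=14 -> Found target at index 3!

Binary search finds 14 at index 3 after 1 comparisons. The search repeatedly halves the search space by comparing with the middle element.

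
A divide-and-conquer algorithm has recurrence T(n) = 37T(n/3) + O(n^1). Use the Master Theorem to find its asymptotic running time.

Master Theorem for T(n) = 37T(n/3) + O(n^1):

a = 37, b = 3, c = 1
log_b(a) = log_3(37) = 3.2868

Case 1: c = 1 < log_3(37) = 3.2868
T(n) = O(n^(log_3 37))

For T(n) = 37T(n/3) + O(n^1): log_3(37) = 3.2868. This is Case 1 of the Master Theorem (c < log_b(a), work dominated by leaves), giving O(n^(log_3 37)).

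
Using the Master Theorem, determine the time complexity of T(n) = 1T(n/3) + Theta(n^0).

Master Theorem for T(n) = 1T(n/3) + O(n^0):

a = 1, b = 3, c = 0
log_b(a) = log_3(1) = 0.0000

Case 2: c = 0 = log_3(1) = 0.0000
T(n) = O(n^0 log n) = O(log n)

For T(n) = 1T(n/3) + O(n^0): log_3(1) = 0.0000. This is Case 2 of the Master Theorem (c = log_b(a), equal work at all levels), giving O(log n).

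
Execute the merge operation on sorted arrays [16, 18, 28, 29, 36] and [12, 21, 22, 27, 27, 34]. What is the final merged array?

Merging process:

Compare 16 vs 12: take 12 from right. Merged: [12]
Compare 16 vs 21: take 16 from left. Merged: [12, 16]
Compare 18 vs 21: take 18 from left. Merged: [12, 16, 18]
Compare 28 vs 21: take 21 from right. Merged: [12, 16, 18, 21]
Compare 28 vs 22: take 22 from right. Merged: [12, 16, 18, 21, 22]
Compare 28 vs 27: take 27 from right. Merged: [12, 16, 18, 21, 22, 27]
Compare 28 vs 27: take 27 from right. Merged: [12, 16, 18, 21, 22, 27, 27]
Compare 28 vs 34: take 28 from left. Merged: [12, 16, 18, 21, 22, 27, 27, 28]
Compare 29 vs 34: take 29 from left. Merged: [12, 16, 18, 21, 22, 27, 27, 28, 29]
Compare 36 vs 34: take 34 from right. Merged: [12, 16, 18, 21, 22, 27, 27, 28, 29, 34]
Append remaining from left: [36]. Merged: [12, 16, 18, 21, 22, 27, 27, 28, 29, 34, 36]

Final merged array: [12, 16, 18, 21, 22, 27, 27, 28, 29, 34, 36]
Total comparisons: 10

The merged array is [12, 16, 18, 21, 22, 27, 27, 28, 29, 34, 36], requiring 10 comparisons. The merge step runs in O(n) time where n is the total number of elements.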